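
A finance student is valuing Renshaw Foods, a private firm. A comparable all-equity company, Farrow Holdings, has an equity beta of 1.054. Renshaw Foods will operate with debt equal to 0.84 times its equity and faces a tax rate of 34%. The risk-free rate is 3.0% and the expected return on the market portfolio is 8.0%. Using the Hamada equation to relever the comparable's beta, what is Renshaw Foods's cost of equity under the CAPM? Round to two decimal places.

β_L = β_U × [1 + (1 − t)(D/E)] = 1.054 × [1 + (1 − 0.34) × 0.84]
    = 1.054 × [1 + 0.66 × 0.84] = 1.054 × 1.5544 = 1.6383
MRP = 8.0% − 3.0% = 5.00%
E(R) = R_f + β_L × MRP = 3.0% + 1.6383 × 5.0% = 11.19%

11.19%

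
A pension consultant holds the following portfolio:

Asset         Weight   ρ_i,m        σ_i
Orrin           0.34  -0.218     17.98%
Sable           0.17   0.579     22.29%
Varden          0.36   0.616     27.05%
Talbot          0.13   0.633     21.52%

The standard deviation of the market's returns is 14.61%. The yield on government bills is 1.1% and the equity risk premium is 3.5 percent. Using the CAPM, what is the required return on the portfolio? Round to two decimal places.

3.17%

β_Orrin = -0.218 × 17.98% / 14.61% = -0.2683
β_Sable = 0.579 × 22.29% / 14.61% = 0.8834
β_Varden = 0.616 × 27.05% / 14.61% = 1.1405
β_Talbot = 0.633 × 21.52% / 14.61% = 0.9324
β_P = Σ w_i β_i = 0.34×-0.2683 + 0.17×0.8834 + 0.36×1.1405 + 0.13×0.9324 = 0.5907
E(R_P) = R_f + β_P × MRP = 1.1% + 0.5907 × 3.5% = 3.17%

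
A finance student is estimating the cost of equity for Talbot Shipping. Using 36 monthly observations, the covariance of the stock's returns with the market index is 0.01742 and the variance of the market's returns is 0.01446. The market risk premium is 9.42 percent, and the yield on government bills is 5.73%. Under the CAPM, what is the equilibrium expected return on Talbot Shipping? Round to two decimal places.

17.08%

β = Cov(R_i, R_m) / Var(R_m) = 0.01742 / 0.01446 = 1.2047
E(R) = R_f + β × MRP = 5.73% + 1.2047 × 9.42% = 17.08%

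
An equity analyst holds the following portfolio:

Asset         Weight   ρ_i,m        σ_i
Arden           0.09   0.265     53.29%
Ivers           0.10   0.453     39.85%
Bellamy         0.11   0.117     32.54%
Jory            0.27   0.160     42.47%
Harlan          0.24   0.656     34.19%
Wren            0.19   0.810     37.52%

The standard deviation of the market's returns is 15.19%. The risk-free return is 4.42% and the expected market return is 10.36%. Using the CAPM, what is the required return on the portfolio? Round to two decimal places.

β_Arden = 0.265 × 53.29% / 15.19% = 0.9297
β_Ivers = 0.453 × 39.85% / 15.19% = 1.1884
β_Bellamy = 0.117 × 32.54% / 15.19% = 0.2506
β_Jory = 0.160 × 42.47% / 15.19% = 0.4473
β_Harlan = 0.656 × 34.19% / 15.19% = 1.4765
β_Wren = 0.810 × 37.52% / 15.19% = 2.0007
β_P = Σ w_i β_i = 0.09×0.9297 + 0.10×1.1884 + 0.11×0.2506 + 0.27×0.4473 + 0.24×1.4765 + 0.19×2.0007 = 1.0853
MRP = 10.36% − 4.42% = 5.94%
E(R_P) = R_f + β_P × MRP = 4.42% + 1.0853 × 5.94% = 10.87%

10.87%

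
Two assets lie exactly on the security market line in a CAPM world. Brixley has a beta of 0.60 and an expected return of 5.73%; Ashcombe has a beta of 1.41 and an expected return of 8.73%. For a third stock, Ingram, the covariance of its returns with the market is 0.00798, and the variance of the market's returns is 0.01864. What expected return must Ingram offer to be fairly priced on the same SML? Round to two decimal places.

MRP = (8.73% − 5.73%) / (1.41 − 0.60) = 3.7037%
R_f = 5.73% − 0.60 × 3.7037% = 3.5078%
β_Ingram = Cov / Var(R_m) = 0.00798 / 0.01864 = 0.4281
E(R_Ingram) = R_f + β × MRP = 3.5078% + 0.4281 × 3.7037% = 5.09%

5.09%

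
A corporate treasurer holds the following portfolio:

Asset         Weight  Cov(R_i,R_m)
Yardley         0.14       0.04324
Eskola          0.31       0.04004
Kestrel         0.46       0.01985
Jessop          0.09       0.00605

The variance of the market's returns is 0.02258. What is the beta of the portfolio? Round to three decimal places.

1.246

β_Yardley = 0.04324 / 0.02258 = 1.9150
β_Eskola = 0.04004 / 0.02258 = 1.7733
β_Kestrel = 0.01985 / 0.02258 = 0.8791
β_Jessop = 0.00605 / 0.02258 = 0.2679
β_P = Σ w_i β_i = 0.14×1.9150 + 0.31×1.7733 + 0.46×0.8791 + 0.09×0.2679 = 1.2463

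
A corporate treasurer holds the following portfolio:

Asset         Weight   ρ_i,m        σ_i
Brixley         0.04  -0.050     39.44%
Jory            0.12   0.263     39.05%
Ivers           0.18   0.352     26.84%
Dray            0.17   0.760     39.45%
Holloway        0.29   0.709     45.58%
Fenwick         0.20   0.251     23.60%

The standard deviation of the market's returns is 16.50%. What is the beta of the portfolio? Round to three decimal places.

β_Brixley = -0.050 × 39.44% / 16.50% = -0.1195
β_Jory = 0.263 × 39.05% / 16.50% = 0.6224
β_Ivers = 0.352 × 26.84% / 16.50% = 0.5726
β_Dray = 0.760 × 39.45% / 16.50% = 1.8171
β_Holloway = 0.709 × 45.58% / 16.50% = 1.9586
β_Fenwick = 0.251 × 23.60% / 16.50% = 0.3590
β_P = Σ w_i β_i = 0.04×-0.1195 + 0.12×0.6224 + 0.18×0.5726 + 0.17×1.8171 + 0.29×1.9586 + 0.20×0.3590 = 1.1217

1.122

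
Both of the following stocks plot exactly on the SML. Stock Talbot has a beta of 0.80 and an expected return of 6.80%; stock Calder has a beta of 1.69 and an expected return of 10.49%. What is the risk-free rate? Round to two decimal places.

Both satisfy E(R) = R_f + β·MRP, so the slope of the SML is
MRP = (10.49% − 6.80%) / (1.69 − 0.80) = 3.69% / 0.89 = 4.1461%
R_f = E(R_Talbot) − β_Talbot·MRP = 6.80% − 0.80 × 4.1461% = 3.4831%

3.48%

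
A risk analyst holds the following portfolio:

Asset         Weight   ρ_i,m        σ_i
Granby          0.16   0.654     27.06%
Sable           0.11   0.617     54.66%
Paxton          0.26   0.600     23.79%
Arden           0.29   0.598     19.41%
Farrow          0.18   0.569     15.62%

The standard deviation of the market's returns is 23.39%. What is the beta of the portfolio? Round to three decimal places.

β_Granby = 0.654 × 27.06% / 23.39% = 0.7566
β_Sable = 0.617 × 54.66% / 23.39% = 1.4419
β_Paxton = 0.600 × 23.79% / 23.39% = 0.6103
β_Arden = 0.598 × 19.41% / 23.39% = 0.4962
β_Farrow = 0.569 × 15.62% / 23.39% = 0.3800
β_P = Σ w_i β_i = 0.16×0.7566 + 0.11×1.4419 + 0.26×0.6103 + 0.29×0.4962 + 0.18×0.3800 = 0.6506

0.651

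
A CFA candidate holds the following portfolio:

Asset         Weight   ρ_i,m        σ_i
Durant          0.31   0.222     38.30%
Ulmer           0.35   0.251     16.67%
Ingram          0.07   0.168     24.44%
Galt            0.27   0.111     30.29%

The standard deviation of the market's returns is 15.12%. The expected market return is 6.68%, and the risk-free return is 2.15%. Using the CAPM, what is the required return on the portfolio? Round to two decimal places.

β_Durant = 0.222 × 38.30% / 15.12% = 0.5623
β_Ulmer = 0.251 × 16.67% / 15.12% = 0.2767
β_Ingram = 0.168 × 24.44% / 15.12% = 0.2716
β_Galt = 0.111 × 30.29% / 15.12% = 0.2224
β_P = Σ w_i β_i = 0.31×0.5623 + 0.35×0.2767 + 0.07×0.2716 + 0.27×0.2224 = 0.3502
MRP = 6.68% − 2.15% = 4.53%
E(R_P) = R_f + β_P × MRP = 2.15% + 0.3502 × 4.53% = 3.74%

3.74%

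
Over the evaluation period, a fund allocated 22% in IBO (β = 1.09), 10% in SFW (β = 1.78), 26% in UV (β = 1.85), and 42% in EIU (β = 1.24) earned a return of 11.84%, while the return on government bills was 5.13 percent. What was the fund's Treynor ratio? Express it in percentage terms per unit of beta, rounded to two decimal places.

4.73%

β_P = 0.22×1.09 + 0.10×1.78 + 0.26×1.85 + 0.42×1.24 = 1.4196
Treynor = (R_P − R_f) / β_P = (11.84% − 5.13%) / 1.4196 = 6.71% / 1.4196 = 4.73%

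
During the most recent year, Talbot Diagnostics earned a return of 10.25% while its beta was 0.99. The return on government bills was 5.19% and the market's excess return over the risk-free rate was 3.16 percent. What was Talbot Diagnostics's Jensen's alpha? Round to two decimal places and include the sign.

CAPM benchmark = R_f + β(R_m − R_f) = 5.19% + 0.99 × 3.16% = 8.3184%
α = actual − benchmark = 10.25% − 8.3184% = +1.93%

+1.93%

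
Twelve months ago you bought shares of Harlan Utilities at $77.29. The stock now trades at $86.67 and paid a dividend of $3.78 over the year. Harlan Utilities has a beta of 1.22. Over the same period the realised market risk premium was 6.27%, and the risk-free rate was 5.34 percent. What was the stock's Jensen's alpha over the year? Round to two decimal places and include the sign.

+4.04%

Realised HPR = (P1 + D1 − P0) / P0 = (86.67 + 3.78 − 77.29) / 77.29 = 13.16 / 77.29 = 17.0268%
CAPM required = R_f + β·MRP = 5.34% + 1.22 × 6.27% = 12.9894%
α = realised − required = 17.0268% − 12.9894% = +4.04%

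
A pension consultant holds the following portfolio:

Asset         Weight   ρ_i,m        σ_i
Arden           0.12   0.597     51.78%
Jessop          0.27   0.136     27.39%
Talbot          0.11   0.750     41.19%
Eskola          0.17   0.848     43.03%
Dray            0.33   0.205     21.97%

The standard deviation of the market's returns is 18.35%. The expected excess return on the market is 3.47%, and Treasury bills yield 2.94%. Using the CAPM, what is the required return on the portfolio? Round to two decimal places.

β_Arden = 0.597 × 51.78% / 18.35% = 1.6846
β_Jessop = 0.136 × 27.39% / 18.35% = 0.2030
β_Talbot = 0.750 × 41.19% / 18.35% = 1.6835
β_Eskola = 0.848 × 43.03% / 18.35% = 1.9885
β_Dray = 0.205 × 21.97% / 18.35% = 0.2454
β_P = Σ w_i β_i = 0.12×1.6846 + 0.27×0.2030 + 0.11×1.6835 + 0.17×1.9885 + 0.33×0.2454 = 0.8612
E(R_P) = R_f + β_P × MRP = 2.94% + 0.8612 × 3.47% = 5.93%

5.93%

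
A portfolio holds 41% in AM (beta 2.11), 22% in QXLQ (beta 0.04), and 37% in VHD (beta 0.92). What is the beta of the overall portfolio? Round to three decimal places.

β_P = Σ w_i β_i = 0.41×2.11 + 0.22×0.04 + 0.37×0.92 = 1.2143

1.214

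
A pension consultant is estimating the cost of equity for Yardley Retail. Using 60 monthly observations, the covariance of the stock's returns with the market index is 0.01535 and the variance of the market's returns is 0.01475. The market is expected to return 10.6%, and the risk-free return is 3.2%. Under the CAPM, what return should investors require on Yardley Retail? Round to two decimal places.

10.90%

β = Cov(R_i, R_m) / Var(R_m) = 0.01535 / 0.01475 = 1.0407
MRP = 10.6% − 3.2% = 7.40%
E(R) = R_f + β × MRP = 3.2% + 1.0407 × 7.4% = 10.90%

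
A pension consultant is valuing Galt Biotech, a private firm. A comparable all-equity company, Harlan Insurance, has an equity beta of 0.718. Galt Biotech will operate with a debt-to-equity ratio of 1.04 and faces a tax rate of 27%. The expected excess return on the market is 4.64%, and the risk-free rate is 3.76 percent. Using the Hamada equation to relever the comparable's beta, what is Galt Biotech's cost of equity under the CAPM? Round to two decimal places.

β_L = β_U × [1 + (1 − t)(D/E)] = 0.718 × [1 + (1 − 0.27) × 1.04]
    = 0.718 × [1 + 0.73 × 1.04] = 0.718 × 1.7592 = 1.2631
E(R) = R_f + β_L × MRP = 3.76% + 1.2631 × 4.64% = 9.62%

9.62%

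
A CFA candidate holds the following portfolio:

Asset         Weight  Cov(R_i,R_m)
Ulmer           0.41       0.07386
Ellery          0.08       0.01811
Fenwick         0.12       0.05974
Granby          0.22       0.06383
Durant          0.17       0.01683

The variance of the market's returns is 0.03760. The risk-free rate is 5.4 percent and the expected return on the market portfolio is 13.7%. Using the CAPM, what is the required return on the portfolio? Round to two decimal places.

17.72%

β_Ulmer = 0.07386 / 0.03760 = 1.9644
β_Ellery = 0.01811 / 0.03760 = 0.4816
β_Fenwick = 0.05974 / 0.03760 = 1.5888
β_Granby = 0.06383 / 0.03760 = 1.6976
β_Durant = 0.01683 / 0.03760 = 0.4476
β_P = Σ w_i β_i = 0.41×1.9644 + 0.08×0.4816 + 0.12×1.5888 + 0.22×1.6976 + 0.17×0.4476 = 1.4842
MRP = 13.7% − 5.4% = 8.30%
E(R_P) = R_f + β_P × MRP = 5.4% + 1.4842 × 8.3% = 17.72%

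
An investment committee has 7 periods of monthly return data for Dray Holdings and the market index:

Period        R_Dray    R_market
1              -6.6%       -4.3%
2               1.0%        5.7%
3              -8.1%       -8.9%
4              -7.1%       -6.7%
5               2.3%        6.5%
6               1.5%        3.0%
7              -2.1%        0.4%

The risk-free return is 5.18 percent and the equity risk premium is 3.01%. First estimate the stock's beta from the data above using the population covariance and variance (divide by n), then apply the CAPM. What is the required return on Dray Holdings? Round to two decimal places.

7.34%

Mean R_i = (-6.6 + 1.0 − 8.1 − 7.1 + 2.3 + 1.5 − 2.1) / 7 = -2.7286%
Mean R_m = (-4.3 + 5.7 − 8.9 − 6.7 + 6.5 + 3.0 + 0.4) / 7 = -0.6143%
Σ(R_i − R̄_i)(R_m − R̄_m) = 160.6171  ⇒  Cov = 160.6171 / 7 = 22.9453
Σ(R_m − R̄_m)² = 223.8486  ⇒  Var(R_m) = 223.8486 / 7 = 31.9784
β = Cov / Var(R_m) = 22.9453 / 31.9784 = 0.7175
E(R) = R_f + β × MRP = 5.18% + 0.7175 × 3.01% = 7.34%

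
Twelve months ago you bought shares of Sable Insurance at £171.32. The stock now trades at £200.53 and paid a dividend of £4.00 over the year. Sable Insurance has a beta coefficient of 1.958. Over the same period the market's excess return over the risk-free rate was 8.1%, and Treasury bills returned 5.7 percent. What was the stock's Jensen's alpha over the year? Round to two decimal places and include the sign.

Realised HPR = (P1 + D1 − P0) / P0 = (200.53 + 4.00 − 171.32) / 171.32 = 33.21 / 171.32 = 19.3848%
CAPM required = R_f + β·MRP = 5.7% + 1.958 × 8.1% = 21.5598%
α = realised − required = 19.3848% − 21.5598% = -2.18%

-2.18%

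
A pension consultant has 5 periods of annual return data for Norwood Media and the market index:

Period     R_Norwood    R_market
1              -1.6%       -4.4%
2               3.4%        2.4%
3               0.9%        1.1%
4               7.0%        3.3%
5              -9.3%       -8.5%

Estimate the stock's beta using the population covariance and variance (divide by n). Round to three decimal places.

1.165

Mean R_i = (-1.6 + 3.4 + 0.9 + 7.0 − 9.3) / 5 = 0.0800%
Mean R_m = (-4.4 + 2.4 + 1.1 + 3.3 − 8.5) / 5 = -1.2200%
Σ(R_i − R̄_i)(R_m − R̄_m) = 118.8280  ⇒  Cov = 118.8280 / 5 = 23.7656
Σ(R_m − R̄_m)² = 102.0280  ⇒  Var(R_m) = 102.0280 / 5 = 20.4056
β = Cov / Var(R_m) = 23.7656 / 20.4056 = 1.1647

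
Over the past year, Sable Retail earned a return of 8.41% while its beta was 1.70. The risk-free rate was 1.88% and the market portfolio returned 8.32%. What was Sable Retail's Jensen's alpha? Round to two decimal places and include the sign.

Market excess return = 8.32% − 1.88% = 6.44%
CAPM benchmark = R_f + β(R_m − R_f) = 1.88% + 1.70 × 6.44% = 12.8280%
α = actual − benchmark = 8.41% − 12.8280% = -4.42%

-4.42%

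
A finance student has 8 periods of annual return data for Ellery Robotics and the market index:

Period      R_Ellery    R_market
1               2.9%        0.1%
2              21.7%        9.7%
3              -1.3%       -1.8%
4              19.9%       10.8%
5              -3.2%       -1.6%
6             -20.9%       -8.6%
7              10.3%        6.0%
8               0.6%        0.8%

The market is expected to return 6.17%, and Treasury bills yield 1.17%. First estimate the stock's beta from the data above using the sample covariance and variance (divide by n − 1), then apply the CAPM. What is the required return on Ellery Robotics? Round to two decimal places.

Mean R_i = (2.9 + 21.7 − 1.3 + 19.9 − 3.2 − 20.9 + 10.3 + 0.6) / 8 = 3.7500%
Mean R_m = (0.1 + 9.7 − 1.8 + 10.8 − 1.6 − 8.6 + 6.0 + 0.8) / 8 = 1.9250%
Σ(R_i − R̄_i)(R_m − R̄_m) = 617.4300  ⇒  Cov = 617.4300 / 7 = 88.2043
Σ(R_m − R̄_m)² = 297.4950  ⇒  Var(R_m) = 297.4950 / 7 = 42.4993
β = Cov / Var(R_m) = 88.2043 / 42.4993 = 2.0754
MRP = 6.17% − 1.17% = 5.00%
E(R) = R_f + β × MRP = 1.17% + 2.0754 × 5.00% = 11.55%

11.55%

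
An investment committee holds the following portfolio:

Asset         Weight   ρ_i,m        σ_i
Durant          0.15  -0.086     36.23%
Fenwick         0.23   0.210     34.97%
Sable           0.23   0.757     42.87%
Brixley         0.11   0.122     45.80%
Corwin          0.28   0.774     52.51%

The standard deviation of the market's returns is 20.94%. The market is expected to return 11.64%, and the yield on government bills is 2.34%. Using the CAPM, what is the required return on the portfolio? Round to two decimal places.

β_Durant = -0.086 × 36.23% / 20.94% = -0.1488
β_Fenwick = 0.210 × 34.97% / 20.94% = 0.3507
β_Sable = 0.757 × 42.87% / 20.94% = 1.5498
β_Brixley = 0.122 × 45.80% / 20.94% = 0.2668
β_Corwin = 0.774 × 52.51% / 20.94% = 1.9409
β_P = Σ w_i β_i = 0.15×-0.1488 + 0.23×0.3507 + 0.23×1.5498 + 0.11×0.2668 + 0.28×1.9409 = 0.9876
MRP = 11.64% − 2.34% = 9.30%
E(R_P) = R_f + β_P × MRP = 2.34% + 0.9876 × 9.30% = 11.52%

11.52%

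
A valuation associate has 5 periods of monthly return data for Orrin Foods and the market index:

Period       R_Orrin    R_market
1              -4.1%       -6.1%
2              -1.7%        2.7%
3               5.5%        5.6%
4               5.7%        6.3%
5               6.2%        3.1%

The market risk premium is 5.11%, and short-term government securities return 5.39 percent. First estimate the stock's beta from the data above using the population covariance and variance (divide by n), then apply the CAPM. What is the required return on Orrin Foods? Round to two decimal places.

Mean R_i = (-4.1 − 1.7 + 5.5 + 5.7 + 6.2) / 5 = 2.3200%
Mean R_m = (-6.1 + 2.7 + 5.6 + 6.3 + 3.1) / 5 = 2.3200%
Σ(R_i − R̄_i)(R_m − R̄_m) = 79.4380  ⇒  Cov = 79.4380 / 5 = 15.8876
Σ(R_m − R̄_m)² = 98.2480  ⇒  Var(R_m) = 98.2480 / 5 = 19.6496
β = Cov / Var(R_m) = 15.8876 / 19.6496 = 0.8085
E(R) = R_f + β × MRP = 5.39% + 0.8085 × 5.11% = 9.52%

9.52%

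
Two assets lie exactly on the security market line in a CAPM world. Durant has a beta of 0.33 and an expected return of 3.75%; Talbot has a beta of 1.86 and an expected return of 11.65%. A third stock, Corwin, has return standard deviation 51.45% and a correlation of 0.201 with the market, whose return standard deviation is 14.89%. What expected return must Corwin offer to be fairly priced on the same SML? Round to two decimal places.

MRP = (11.65% − 3.75%) / (1.86 − 0.33) = 5.1634%
R_f = 3.75% − 0.33 × 5.1634% = 2.0461%
β_Corwin = ρ·σ_i/σ_m = 0.201 × 51.45 / 14.89 = 0.6945
E(R_Corwin) = R_f + β × MRP = 2.0461% + 0.6945 × 5.1634% = 5.63%

5.63%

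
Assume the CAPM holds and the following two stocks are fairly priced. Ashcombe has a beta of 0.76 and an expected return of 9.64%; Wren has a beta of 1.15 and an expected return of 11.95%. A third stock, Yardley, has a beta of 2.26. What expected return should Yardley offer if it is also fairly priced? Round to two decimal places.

18.52%

MRP (SML slope) = (11.95% − 9.64%) / (1.15 − 0.76) = 2.31% / 0.39 = 5.9231%
R_f (intercept) = 9.64% − 0.76 × 5.9231% = 5.1384%
E(R_Yardley) = R_f + β × MRP = 5.1384% + 2.26 × 5.9231% = 18.52%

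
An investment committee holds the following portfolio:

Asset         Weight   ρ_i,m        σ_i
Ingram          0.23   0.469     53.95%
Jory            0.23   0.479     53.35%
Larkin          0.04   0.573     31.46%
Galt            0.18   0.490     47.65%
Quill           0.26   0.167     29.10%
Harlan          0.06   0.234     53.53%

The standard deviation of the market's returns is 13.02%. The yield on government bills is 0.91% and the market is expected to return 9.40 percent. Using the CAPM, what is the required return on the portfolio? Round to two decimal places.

13.06%

β_Ingram = 0.469 × 53.95% / 13.02% = 1.9434
β_Jory = 0.479 × 53.35% / 13.02% = 1.9627
β_Larkin = 0.573 × 31.46% / 13.02% = 1.3845
β_Galt = 0.490 × 47.65% / 13.02% = 1.7933
β_Quill = 0.167 × 29.10% / 13.02% = 0.3732
β_Harlan = 0.234 × 53.53% / 13.02% = 0.9621
β_P = Σ w_i β_i = 0.23×1.9434 + 0.23×1.9627 + 0.04×1.3845 + 0.18×1.7933 + 0.26×0.3732 + 0.06×0.9621 = 1.4313
MRP = 9.40% − 0.91% = 8.49%
E(R_P) = R_f + β_P × MRP = 0.91% + 1.4313 × 8.49% = 13.06%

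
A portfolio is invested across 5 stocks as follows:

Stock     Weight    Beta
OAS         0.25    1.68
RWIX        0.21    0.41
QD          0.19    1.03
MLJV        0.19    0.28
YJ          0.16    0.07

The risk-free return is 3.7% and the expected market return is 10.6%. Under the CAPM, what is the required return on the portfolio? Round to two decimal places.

β_P = Σ w_i β_i = 0.25×1.68 + 0.21×0.41 + 0.19×1.03 + 0.19×0.28 + 0.16×0.07 = 0.7662
MRP = 10.6% − 3.7% = 6.90%
E(R_P) = R_f + β_P × MRP = 3.7% + 0.7662 × 6.9% = 8.99%

8.99%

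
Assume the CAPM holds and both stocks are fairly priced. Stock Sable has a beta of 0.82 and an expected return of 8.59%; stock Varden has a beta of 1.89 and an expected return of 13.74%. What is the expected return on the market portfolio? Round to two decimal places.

9.46%

Both satisfy E(R) = R_f + β·MRP, so the slope of the SML is
MRP = (13.74% − 8.59%) / (1.89 − 0.82) = 5.15% / 1.07 = 4.8131%
R_f = E(R_Sable) − β_Sable·MRP = 8.59% − 0.82 × 4.8131% = 4.6433%
E(R_m) = R_f + MRP = 4.6433% + 4.8131% = 9.46%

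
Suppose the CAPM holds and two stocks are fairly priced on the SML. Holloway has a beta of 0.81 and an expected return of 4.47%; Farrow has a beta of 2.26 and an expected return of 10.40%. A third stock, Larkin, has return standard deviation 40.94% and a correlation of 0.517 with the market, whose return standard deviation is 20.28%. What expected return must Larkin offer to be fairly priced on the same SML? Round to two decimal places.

5.43%

MRP = (10.40% − 4.47%) / (2.26 − 0.81) = 4.0897%
R_f = 4.47% − 0.81 × 4.0897% = 1.1573%
β_Larkin = ρ·σ_i/σ_m = 0.517 × 40.94 / 20.28 = 1.0437
E(R_Larkin) = R_f + β × MRP = 1.1573% + 1.0437 × 4.0897% = 5.43%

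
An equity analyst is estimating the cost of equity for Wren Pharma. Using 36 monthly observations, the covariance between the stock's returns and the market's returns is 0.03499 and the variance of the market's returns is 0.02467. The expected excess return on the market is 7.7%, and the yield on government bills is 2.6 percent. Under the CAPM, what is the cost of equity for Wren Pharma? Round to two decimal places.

β = Cov(R_i, R_m) / Var(R_m) = 0.03499 / 0.02467 = 1.4183
E(R) = R_f + β × MRP = 2.6% + 1.4183 × 7.7% = 13.52%

13.52%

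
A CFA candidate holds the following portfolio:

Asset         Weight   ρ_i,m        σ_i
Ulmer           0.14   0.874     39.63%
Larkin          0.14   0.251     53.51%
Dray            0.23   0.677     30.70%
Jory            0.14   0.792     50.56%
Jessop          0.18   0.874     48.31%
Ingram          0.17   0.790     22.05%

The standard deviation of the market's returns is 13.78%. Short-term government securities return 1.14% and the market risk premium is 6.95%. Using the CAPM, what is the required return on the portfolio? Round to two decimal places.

β_Ulmer = 0.874 × 39.63% / 13.78% = 2.5135
β_Larkin = 0.251 × 53.51% / 13.78% = 0.9747
β_Dray = 0.677 × 30.70% / 13.78% = 1.5083
β_Jory = 0.792 × 50.56% / 13.78% = 2.9059
β_Jessop = 0.874 × 48.31% / 13.78% = 3.0641
β_Ingram = 0.790 × 22.05% / 13.78% = 1.2641
β_P = Σ w_i β_i = 0.14×2.5135 + 0.14×0.9747 + 0.23×1.5083 + 0.14×2.9059 + 0.18×3.0641 + 0.17×1.2641 = 2.0085
E(R_P) = R_f + β_P × MRP = 1.14% + 2.0085 × 6.95% = 15.10%

15.10%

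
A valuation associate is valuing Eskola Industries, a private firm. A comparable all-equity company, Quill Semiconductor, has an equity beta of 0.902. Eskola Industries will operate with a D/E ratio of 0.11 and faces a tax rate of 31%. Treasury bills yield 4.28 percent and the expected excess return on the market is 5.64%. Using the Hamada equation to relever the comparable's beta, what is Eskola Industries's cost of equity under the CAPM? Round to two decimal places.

9.75%

β_L = β_U × [1 + (1 − t)(D/E)] = 0.902 × [1 + (1 − 0.31) × 0.11]
    = 0.902 × [1 + 0.69 × 0.11] = 0.902 × 1.0759 = 0.9705
E(R) = R_f + β_L × MRP = 4.28% + 0.9705 × 5.64% = 9.75%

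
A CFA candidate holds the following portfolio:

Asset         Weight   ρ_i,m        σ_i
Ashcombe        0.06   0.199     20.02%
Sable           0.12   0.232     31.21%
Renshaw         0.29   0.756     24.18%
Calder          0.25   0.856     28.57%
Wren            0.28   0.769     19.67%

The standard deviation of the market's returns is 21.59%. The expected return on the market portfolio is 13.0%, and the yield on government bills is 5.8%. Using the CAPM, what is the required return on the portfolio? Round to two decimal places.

β_Ashcombe = 0.199 × 20.02% / 21.59% = 0.1845
β_Sable = 0.232 × 31.21% / 21.59% = 0.3354
β_Renshaw = 0.756 × 24.18% / 21.59% = 0.8467
β_Calder = 0.856 × 28.57% / 21.59% = 1.1327
β_Wren = 0.769 × 19.67% / 21.59% = 0.7006
β_P = Σ w_i β_i = 0.06×0.1845 + 0.12×0.3354 + 0.29×0.8467 + 0.25×1.1327 + 0.28×0.7006 = 0.7762
MRP = 13.0% − 5.8% = 7.20%
E(R_P) = R_f + β_P × MRP = 5.8% + 0.7762 × 7.2% = 11.39%

11.39%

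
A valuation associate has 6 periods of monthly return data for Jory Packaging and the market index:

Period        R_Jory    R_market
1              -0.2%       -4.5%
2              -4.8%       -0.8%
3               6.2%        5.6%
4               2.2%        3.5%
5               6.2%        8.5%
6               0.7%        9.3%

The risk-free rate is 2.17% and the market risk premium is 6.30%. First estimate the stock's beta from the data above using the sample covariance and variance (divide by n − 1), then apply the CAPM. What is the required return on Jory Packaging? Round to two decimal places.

Mean R_i = (-0.2 − 4.8 + 6.2 + 2.2 + 6.2 + 0.7) / 6 = 1.7167%
Mean R_m = (-4.5 − 0.8 + 5.6 + 3.5 + 8.5 + 9.3) / 6 = 3.6000%
Σ(R_i − R̄_i)(R_m − R̄_m) = 69.2900  ⇒  Cov = 69.2900 / 5 = 13.8580
Σ(R_m − R̄_m)² = 145.4800  ⇒  Var(R_m) = 145.4800 / 5 = 29.0960
β = Cov / Var(R_m) = 13.8580 / 29.0960 = 0.4763
E(R) = R_f + β × MRP = 2.17% + 0.4763 × 6.30% = 5.17%

5.17%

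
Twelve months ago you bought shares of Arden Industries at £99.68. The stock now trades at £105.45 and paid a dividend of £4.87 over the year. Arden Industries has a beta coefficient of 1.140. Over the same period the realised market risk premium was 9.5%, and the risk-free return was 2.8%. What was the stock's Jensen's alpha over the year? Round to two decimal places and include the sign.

-2.96%

Realised HPR = (P1 + D1 − P0) / P0 = (105.45 + 4.87 − 99.68) / 99.68 = 10.64 / 99.68 = 10.6742%
CAPM required = R_f + β·MRP = 2.8% + 1.140 × 9.5% = 13.6300%
α = realised − required = 10.6742% − 13.6300% = -2.96%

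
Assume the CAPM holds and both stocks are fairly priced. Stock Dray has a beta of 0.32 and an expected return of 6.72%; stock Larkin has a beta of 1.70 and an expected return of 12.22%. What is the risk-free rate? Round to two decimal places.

5.44%

Both satisfy E(R) = R_f + β·MRP, so the slope of the SML is
MRP = (12.22% − 6.72%) / (1.70 − 0.32) = 5.50% / 1.38 = 3.9855%
R_f = E(R_Dray) − β_Dray·MRP = 6.72% − 0.32 × 3.9855% = 5.4446%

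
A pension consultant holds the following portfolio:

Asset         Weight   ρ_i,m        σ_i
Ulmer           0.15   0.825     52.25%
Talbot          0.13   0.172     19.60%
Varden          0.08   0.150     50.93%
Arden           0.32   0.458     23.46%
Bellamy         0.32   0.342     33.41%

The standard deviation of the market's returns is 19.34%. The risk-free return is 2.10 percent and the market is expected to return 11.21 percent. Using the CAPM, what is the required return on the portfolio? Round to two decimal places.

β_Ulmer = 0.825 × 52.25% / 19.34% = 2.2289
β_Talbot = 0.172 × 19.60% / 19.34% = 0.1743
β_Varden = 0.150 × 50.93% / 19.34% = 0.3950
β_Arden = 0.458 × 23.46% / 19.34% = 0.5556
β_Bellamy = 0.342 × 33.41% / 19.34% = 0.5908
β_P = Σ w_i β_i = 0.15×2.2289 + 0.13×0.1743 + 0.08×0.3950 + 0.32×0.5556 + 0.32×0.5908 = 0.7554
MRP = 11.21% − 2.10% = 9.11%
E(R_P) = R_f + β_P × MRP = 2.10% + 0.7554 × 9.11% = 8.98%

8.98%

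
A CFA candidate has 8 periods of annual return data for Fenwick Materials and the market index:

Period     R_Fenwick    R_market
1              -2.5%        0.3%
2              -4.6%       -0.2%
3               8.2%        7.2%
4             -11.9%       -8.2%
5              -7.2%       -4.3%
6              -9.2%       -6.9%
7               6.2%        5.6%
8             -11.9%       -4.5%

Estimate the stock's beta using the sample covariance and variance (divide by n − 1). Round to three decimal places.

Mean R_i = (-2.5 − 4.6 + 8.2 − 11.9 − 7.2 − 9.2 + 6.2 − 11.9) / 8 = -4.1125%
Mean R_m = (0.3 − 0.2 + 7.2 − 8.2 − 4.3 − 6.9 + 5.6 − 4.5) / 8 = -1.3750%
Σ(R_i − R̄_i)(R_m − R̄_m) = 294.2625  ⇒  Cov = 294.2625 / 7 = 42.0375
Σ(R_m − R̄_m)² = 221.7950  ⇒  Var(R_m) = 221.7950 / 7 = 31.6850
β = Cov / Var(R_m) = 42.0375 / 31.6850 = 1.3267

1.327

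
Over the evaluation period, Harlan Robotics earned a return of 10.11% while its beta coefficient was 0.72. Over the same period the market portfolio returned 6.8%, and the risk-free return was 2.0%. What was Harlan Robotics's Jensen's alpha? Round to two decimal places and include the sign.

+4.65%

Market excess return = 6.8% − 2.0% = 4.80%
CAPM benchmark = R_f + β(R_m − R_f) = 2.0% + 0.72 × 4.8% = 5.4560%
α = actual − benchmark = 10.11% − 5.4560% = +4.65%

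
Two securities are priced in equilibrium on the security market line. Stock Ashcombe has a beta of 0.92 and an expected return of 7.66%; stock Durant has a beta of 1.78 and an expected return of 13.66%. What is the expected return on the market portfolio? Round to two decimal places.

8.22%

Both satisfy E(R) = R_f + β·MRP, so the slope of the SML is
MRP = (13.66% − 7.66%) / (1.78 − 0.92) = 6.00% / 0.86 = 6.9767%
R_f = E(R_Ashcombe) − β_Ashcombe·MRP = 7.66% − 0.92 × 6.9767% = 1.2414%
E(R_m) = R_f + MRP = 1.2414% + 6.9767% = 8.22%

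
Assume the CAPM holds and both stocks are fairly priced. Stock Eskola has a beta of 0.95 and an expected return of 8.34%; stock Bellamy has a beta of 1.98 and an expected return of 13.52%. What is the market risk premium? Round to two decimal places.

5.03%

Both satisfy E(R) = R_f + β·MRP, so the slope of the SML is
MRP = (13.52% − 8.34%) / (1.98 − 0.95) = 5.18% / 1.03 = 5.0291%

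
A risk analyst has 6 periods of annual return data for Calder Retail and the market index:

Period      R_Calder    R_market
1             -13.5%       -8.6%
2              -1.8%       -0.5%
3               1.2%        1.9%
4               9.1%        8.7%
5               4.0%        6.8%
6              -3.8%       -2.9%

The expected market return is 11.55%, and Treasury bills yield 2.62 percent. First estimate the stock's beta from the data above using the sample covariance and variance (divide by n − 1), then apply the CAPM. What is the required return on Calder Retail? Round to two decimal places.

Mean R_i = (-13.5 − 1.8 + 1.2 + 9.1 + 4.0 − 3.8) / 6 = -0.8000%
Mean R_m = (-8.6 − 0.5 + 1.9 + 8.7 + 6.8 − 2.9) / 6 = 0.9000%
Σ(R_i − R̄_i)(R_m − R̄_m) = 240.9900  ⇒  Cov = 240.9900 / 5 = 48.1980
Σ(R_m − R̄_m)² = 203.3000  ⇒  Var(R_m) = 203.3000 / 5 = 40.6600
β = Cov / Var(R_m) = 48.1980 / 40.6600 = 1.1854
MRP = 11.55% − 2.62% = 8.93%
E(R) = R_f + β × MRP = 2.62% + 1.1854 × 8.93% = 13.21%

13.21%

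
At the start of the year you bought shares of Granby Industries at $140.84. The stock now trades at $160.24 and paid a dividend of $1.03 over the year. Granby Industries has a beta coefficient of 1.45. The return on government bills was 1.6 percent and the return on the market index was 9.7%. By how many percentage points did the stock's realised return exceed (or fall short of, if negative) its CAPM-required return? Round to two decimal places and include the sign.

+1.16%

Realised HPR = (P1 + D1 − P0) / P0 = (160.24 + 1.03 − 140.84) / 140.84 = 20.43 / 140.84 = 14.5058%
MRP = 9.7% − 1.6% = 8.10%
CAPM required = R_f + β·MRP = 1.6% + 1.45 × 8.1% = 13.3450%
α = realised − required = 14.5058% − 13.3450% = +1.16%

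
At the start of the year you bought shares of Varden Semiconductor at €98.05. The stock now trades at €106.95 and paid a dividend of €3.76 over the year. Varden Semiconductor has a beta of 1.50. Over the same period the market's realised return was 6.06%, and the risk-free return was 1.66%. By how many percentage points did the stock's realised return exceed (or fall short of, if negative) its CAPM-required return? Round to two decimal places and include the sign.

+4.65%

Realised HPR = (P1 + D1 − P0) / P0 = (106.95 + 3.76 − 98.05) / 98.05 = 12.66 / 98.05 = 12.9118%
MRP = 6.06% − 1.66% = 4.40%
CAPM required = R_f + β·MRP = 1.66% + 1.50 × 4.40% = 8.2600%
α = realised − required = 12.9118% − 8.2600% = +4.65%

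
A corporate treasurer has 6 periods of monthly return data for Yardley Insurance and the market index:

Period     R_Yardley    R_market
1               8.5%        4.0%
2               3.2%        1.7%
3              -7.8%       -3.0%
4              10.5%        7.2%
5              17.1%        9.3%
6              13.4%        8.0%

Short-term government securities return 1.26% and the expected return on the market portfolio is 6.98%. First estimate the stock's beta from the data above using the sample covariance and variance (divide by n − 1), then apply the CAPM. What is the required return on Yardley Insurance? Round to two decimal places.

12.02%

Mean R_i = (8.5 + 3.2 − 7.8 + 10.5 + 17.1 + 13.4) / 6 = 7.4833%
Mean R_m = (4.0 + 1.7 − 3.0 + 7.2 + 9.3 + 8.0) / 6 = 4.5333%
Σ(R_i − R̄_i)(R_m − R̄_m) = 201.1233  ⇒  Cov = 201.1233 / 5 = 40.2247
Σ(R_m − R̄_m)² = 106.9133  ⇒  Var(R_m) = 106.9133 / 5 = 21.3827
β = Cov / Var(R_m) = 40.2247 / 21.3827 = 1.8812
MRP = 6.98% − 1.26% = 5.72%
E(R) = R_f + β × MRP = 1.26% + 1.8812 × 5.72% = 12.02%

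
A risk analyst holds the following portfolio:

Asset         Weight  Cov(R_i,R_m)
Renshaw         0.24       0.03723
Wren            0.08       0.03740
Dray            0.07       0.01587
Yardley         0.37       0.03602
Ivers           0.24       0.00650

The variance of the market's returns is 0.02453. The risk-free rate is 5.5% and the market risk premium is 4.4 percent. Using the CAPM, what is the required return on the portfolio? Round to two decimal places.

10.51%

β_Renshaw = 0.03723 / 0.02453 = 1.5177
β_Wren = 0.03740 / 0.02453 = 1.5247
β_Dray = 0.01587 / 0.02453 = 0.6470
β_Yardley = 0.03602 / 0.02453 = 1.4684
β_Ivers = 0.00650 / 0.02453 = 0.2650
β_P = Σ w_i β_i = 0.24×1.5177 + 0.08×1.5247 + 0.07×0.6470 + 0.37×1.4684 + 0.24×0.2650 = 1.1384
E(R_P) = R_f + β_P × MRP = 5.5% + 1.1384 × 4.4% = 10.51%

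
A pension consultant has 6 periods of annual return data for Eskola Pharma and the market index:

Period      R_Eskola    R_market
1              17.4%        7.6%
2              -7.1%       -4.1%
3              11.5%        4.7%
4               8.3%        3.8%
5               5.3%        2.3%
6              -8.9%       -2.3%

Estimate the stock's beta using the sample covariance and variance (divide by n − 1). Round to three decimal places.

2.320

Mean R_i = (17.4 − 7.1 + 11.5 + 8.3 + 5.3 − 8.9) / 6 = 4.4167%
Mean R_m = (7.6 − 4.1 + 4.7 + 3.8 + 2.3 − 2.3) / 6 = 2.0000%
Σ(R_i − R̄_i)(R_m − R̄_m) = 226.6000  ⇒  Cov = 226.6000 / 5 = 45.3200
Σ(R_m − R̄_m)² = 97.6800  ⇒  Var(R_m) = 97.6800 / 5 = 19.5360
β = Cov / Var(R_m) = 45.3200 / 19.5360 = 2.3198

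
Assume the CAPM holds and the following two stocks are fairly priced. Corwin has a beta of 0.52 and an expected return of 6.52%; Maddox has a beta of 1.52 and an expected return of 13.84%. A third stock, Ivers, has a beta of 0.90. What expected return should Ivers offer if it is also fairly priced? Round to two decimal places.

9.30%

MRP (SML slope) = (13.84% − 6.52%) / (1.52 − 0.52) = 7.32% / 1.00 = 7.3200%
R_f (intercept) = 6.52% − 0.52 × 7.3200% = 2.7136%
E(R_Ivers) = R_f + β × MRP = 2.7136% + 0.90 × 7.3200% = 9.30%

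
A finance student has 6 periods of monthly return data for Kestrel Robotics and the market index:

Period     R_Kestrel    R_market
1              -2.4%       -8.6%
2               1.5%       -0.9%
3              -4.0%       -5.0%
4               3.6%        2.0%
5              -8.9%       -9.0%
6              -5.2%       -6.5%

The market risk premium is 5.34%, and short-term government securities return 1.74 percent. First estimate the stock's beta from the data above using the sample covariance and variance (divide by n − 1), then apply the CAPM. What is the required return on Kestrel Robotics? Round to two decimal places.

6.65%

Mean R_i = (-2.4 + 1.5 − 4.0 + 3.6 − 8.9 − 5.2) / 6 = -2.5667%
Mean R_m = (-8.6 − 0.9 − 5.0 + 2.0 − 9.0 − 6.5) / 6 = -4.6667%
Σ(R_i − R̄_i)(R_m − R̄_m) = 88.5233  ⇒  Cov = 88.5233 / 5 = 17.7047
Σ(R_m − R̄_m)² = 96.3533  ⇒  Var(R_m) = 96.3533 / 5 = 19.2707
β = Cov / Var(R_m) = 17.7047 / 19.2707 = 0.9187
E(R) = R_f + β × MRP = 1.74% + 0.9187 × 5.34% = 6.65%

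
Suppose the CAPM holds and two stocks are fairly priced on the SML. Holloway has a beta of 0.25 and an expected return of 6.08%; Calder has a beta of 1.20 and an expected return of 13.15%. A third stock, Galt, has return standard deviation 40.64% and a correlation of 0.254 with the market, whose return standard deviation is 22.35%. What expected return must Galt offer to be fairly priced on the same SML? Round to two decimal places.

7.66%

MRP = (13.15% − 6.08%) / (1.20 − 0.25) = 7.4421%
R_f = 6.08% − 0.25 × 7.4421% = 4.2195%
β_Galt = ρ·σ_i/σ_m = 0.254 × 40.64 / 22.35 = 0.4619
E(R_Galt) = R_f + β × MRP = 4.2195% + 0.4619 × 7.4421% = 7.66%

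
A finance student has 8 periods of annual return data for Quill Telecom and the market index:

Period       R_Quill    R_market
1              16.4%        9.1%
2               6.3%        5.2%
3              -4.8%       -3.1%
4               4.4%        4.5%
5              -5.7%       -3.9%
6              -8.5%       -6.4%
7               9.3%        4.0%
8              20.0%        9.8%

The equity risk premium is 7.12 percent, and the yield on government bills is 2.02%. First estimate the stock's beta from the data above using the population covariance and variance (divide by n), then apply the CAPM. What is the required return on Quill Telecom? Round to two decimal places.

Mean R_i = (16.4 + 6.3 − 4.8 + 4.4 − 5.7 − 8.5 + 9.3 + 20.0) / 8 = 4.6750%
Mean R_m = (9.1 + 5.2 − 3.1 + 4.5 − 3.9 − 6.4 + 4.0 + 9.8) / 8 = 2.4000%
Σ(R_i − R̄_i)(R_m − R̄_m) = 436.7500  ⇒  Cov = 436.7500 / 8 = 54.5938
Σ(R_m − R̄_m)² = 261.8400  ⇒  Var(R_m) = 261.8400 / 8 = 32.7300
β = Cov / Var(R_m) = 54.5938 / 32.7300 = 1.6680
E(R) = R_f + β × MRP = 2.02% + 1.6680 × 7.12% = 13.90%

13.90%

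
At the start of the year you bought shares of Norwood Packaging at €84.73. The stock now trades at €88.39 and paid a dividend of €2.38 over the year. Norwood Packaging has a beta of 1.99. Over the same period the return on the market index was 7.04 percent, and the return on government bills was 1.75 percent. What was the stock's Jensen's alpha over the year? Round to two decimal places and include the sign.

Realised HPR = (P1 + D1 − P0) / P0 = (88.39 + 2.38 − 84.73) / 84.73 = 6.04 / 84.73 = 7.1285%
MRP = 7.04% − 1.75% = 5.29%
CAPM required = R_f + β·MRP = 1.75% + 1.99 × 5.29% = 12.2771%
α = realised − required = 7.1285% − 12.2771% = -5.15%

-5.15%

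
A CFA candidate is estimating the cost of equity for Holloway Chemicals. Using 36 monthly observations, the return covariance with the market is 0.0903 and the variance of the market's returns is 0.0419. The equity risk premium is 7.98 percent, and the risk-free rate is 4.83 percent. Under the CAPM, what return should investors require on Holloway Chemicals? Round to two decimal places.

22.03%

β = Cov(R_i, R_m) / Var(R_m) = 0.0903 / 0.0419 = 2.1551
E(R) = R_f + β × MRP = 4.83% + 2.1551 × 7.98% = 22.03%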